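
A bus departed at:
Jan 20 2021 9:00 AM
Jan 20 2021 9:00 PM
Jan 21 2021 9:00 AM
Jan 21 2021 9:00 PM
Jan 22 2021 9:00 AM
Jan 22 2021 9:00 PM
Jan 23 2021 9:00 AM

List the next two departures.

Gaps: 12, 12, 12, 12, 12, 12 hours — each event is 12 hours after the previous one.
Jan 23 2021 9:00 AM + 12 h = Jan 23 2021 9:00 PM.
Jan 23 2021 9:00 PM + 12 h = Jan 24 2021 9:00 AM.

Jan 23 2021 9:00 PM, Jan 24 2021 9:00 AM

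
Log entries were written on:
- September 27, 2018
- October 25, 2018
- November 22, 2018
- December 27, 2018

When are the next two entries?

All dates are Thursdays, 28, 28, 35 days apart.
Specifically, the 4th Thursday of each month.
4th Thursday of January 2019: January 24, 2019.
February 2019 — 4th Thursday is February 28, 2019.

January 24, 2019; February 28, 2019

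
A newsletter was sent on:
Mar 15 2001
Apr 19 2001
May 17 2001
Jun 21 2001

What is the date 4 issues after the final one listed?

Oct 18 2001

These are Thursdays at 28- or 35-day spacing (35, 28, 35).
The pattern: 3rd Thursday of the month.
3rd Thursday of July 2001: Jul 19 2001.
August 2001 — 3rd Thursday is Aug 16 2001.
3rd Thursday of September 2001: Sep 20 2001.
October 2001 — 3rd Thursday is Oct 18 2001.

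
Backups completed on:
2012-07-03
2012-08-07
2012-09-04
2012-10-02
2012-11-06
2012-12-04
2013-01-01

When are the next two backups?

2013-02-05, 2013-03-05

These are Tuesdays at 28- or 35-day spacing (35, 28, 28, 35, 28, 28).
The pattern: 1st Tuesday of the month.
1st Tuesday of February 2013: 2013-02-05.
1st Tuesday of March 2013: 2013-03-05.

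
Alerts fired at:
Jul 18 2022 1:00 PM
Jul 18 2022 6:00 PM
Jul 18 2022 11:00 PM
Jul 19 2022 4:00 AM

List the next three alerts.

The interval is a steady 5 hours (5, 5, 5).
Jul 19 2022 4:00 AM + 5 h = Jul 19 2022 9:00 AM.
Jul 19 2022 9:00 AM + 5 h = Jul 19 2022 2:00 PM.
Jul 19 2022 2:00 PM + 5 h = Jul 19 2022 7:00 PM.

Jul 19 2022 9:00 AM, Jul 19 2022 2:00 PM, Jul 19 2022 7:00 PM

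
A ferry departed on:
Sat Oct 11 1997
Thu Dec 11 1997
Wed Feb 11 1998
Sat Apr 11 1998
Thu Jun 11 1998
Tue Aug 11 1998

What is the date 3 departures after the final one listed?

Thu Feb 11 1999

Gaps: 61, 62, 59, 61, 61 days — not constant. Every event is on the 11th of the month.
Pattern: the 11th of every 2 months.
Next: October 1998 → Sun Oct 11 1998.
Next: December 1998 → Fri Dec 11 1998.
Next: February 1999 → Thu Feb 11 1999.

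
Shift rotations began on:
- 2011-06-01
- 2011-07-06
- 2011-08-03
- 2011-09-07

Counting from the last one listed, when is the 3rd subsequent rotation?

Gaps: 35, 28, 35 days — a mix of 28 and 35. Every date is a Wednesday.
Each is the 1st Wednesday of its month.
1st Wednesday of October 2011: 2011-10-05.
1st Wednesday of November 2011: 2011-11-02.
December 2011 — 1st Wednesday is 2011-12-07.

2011-12-07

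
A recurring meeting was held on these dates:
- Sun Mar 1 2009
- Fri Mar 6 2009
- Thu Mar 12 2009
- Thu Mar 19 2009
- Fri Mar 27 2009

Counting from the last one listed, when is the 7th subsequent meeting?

Fri Jun 19 2009

The spacing grows by 1 each time: 5, 6, 7, 8 days.
Next gap: 9 days. Fri Mar 27 2009 + 9 days = Sun Apr 5 2009.
Next gap: 10 days. Sun Apr 5 2009 + 10 days = Wed Apr 15 2009.
Next gap: 11 days. Wed Apr 15 2009 + 11 days = Sun Apr 26 2009.
Next gap: 12 days. Sun Apr 26 2009 + 12 days = Fri May 8 2009.
Next gap: 13 days. Fri May 8 2009 + 13 days = Thu May 21 2009.
Next gap: 14 days. Thu May 21 2009 + 14 days = Thu Jun 4 2009.
Next gap: 15 days. Thu Jun 4 2009 + 15 days = Fri Jun 19 2009.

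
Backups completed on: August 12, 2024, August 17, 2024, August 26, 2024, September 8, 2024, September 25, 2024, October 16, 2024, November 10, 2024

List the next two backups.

December 9, 2024; January 11, 2025

Intervals are 5, 9, 13, 17, 21, 25 days — an arithmetic progression with common difference 4.
Next gap: 29 days. November 10, 2024 + 29 days = December 9, 2024.
Next gap: 33 days. December 9, 2024 + 33 days = January 11, 2025.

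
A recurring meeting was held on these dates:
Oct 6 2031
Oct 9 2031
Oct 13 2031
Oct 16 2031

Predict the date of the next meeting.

Oct 20 2031

Every event lands on a Monday or Thursday (gaps cycle 3, 4, 3).
So the schedule is: every Monday and Thursday.
The following Monday is Oct 20 2031.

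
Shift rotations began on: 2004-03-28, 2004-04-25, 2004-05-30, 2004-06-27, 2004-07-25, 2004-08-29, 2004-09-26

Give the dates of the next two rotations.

All Sundays; the gaps (28, 35, 28, 28, 35, 28) vary with month length.
This is the last Sunday of each month.
Last Sunday of October 2004: 2004-10-31.
November 2004 ends with Sunday 2004-11-28.

2004-10-31, 2004-11-28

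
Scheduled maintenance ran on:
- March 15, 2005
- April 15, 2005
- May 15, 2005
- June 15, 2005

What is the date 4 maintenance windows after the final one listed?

October 15, 2005

The day-of-month is always 15 (31, 30, 31 days between events).
So this recurs on the 15th of each month.
July 2005: July 15, 2005.
August 2005: August 15, 2005.
September 2005: September 15, 2005.
Next: October 2005 → October 15, 2005.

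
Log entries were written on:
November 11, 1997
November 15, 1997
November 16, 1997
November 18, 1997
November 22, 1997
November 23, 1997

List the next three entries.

November 25, 1997; November 29, 1997; November 30, 1997

The gap pattern 4, 1, 2, 4, 1 repeats every 3 events.
These are the Tuesdays, Saturdays and Sundays of each week.
The following Tuesday is November 25, 1997.
Next Saturday: November 29, 1997.
Next Sunday: November 30, 1997.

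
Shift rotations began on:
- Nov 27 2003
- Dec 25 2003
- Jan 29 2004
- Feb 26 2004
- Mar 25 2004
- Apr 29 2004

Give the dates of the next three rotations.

May 27 2004, Jun 24 2004, Jul 29 2004

Every date is a Thursday; gaps 28, 35, 28, 28, 35 days.
Each is the last Thursday of its month (at least one falls on the 29th or later, ruling out '4th Thursday').
May 2004 ends with Thursday May 27 2004.
Last Thursday of June 2004: Jun 24 2004.
July 2004 ends with Thursday Jul 29 2004.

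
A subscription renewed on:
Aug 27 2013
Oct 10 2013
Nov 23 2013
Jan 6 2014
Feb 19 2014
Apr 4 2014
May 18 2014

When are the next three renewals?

The spacing is 44, 44, 44, 44, 44, 44 days — always 44 days.
May 18 2014 + 44 days = Jul 1 2014.
Jul 1 2014 + 44 days = Aug 14 2014.
Aug 14 2014 + 44 days = Sep 27 2014.

Jul 1 2014, Aug 14 2014, Sep 27 2014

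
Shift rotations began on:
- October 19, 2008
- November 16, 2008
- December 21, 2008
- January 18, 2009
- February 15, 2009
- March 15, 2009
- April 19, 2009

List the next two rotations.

May 17, 2009; June 21, 2009

These are Sundays at 28- or 35-day spacing (28, 35, 28, 28, 28, 35).
The pattern: 3rd Sunday of the month.
May 2009 — 3rd Sunday is May 17, 2009.
June 2009 — 3rd Sunday is June 21, 2009.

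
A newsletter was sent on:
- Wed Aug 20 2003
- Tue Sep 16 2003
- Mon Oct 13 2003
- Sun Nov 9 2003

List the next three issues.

Every event comes 27 days after the last (27, 27, 27).
Sun Nov 9 2003 + 27 days = Sat Dec 6 2003.
Sat Dec 6 2003 + 27 days = Fri Jan 2 2004.
Fri Jan 2 2004 + 27 days = Thu Jan 29 2004.

Sat Dec 6 2003, Fri Jan 2 2004, Thu Jan 29 2004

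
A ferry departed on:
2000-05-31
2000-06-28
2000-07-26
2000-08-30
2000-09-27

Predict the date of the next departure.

These are Wednesdays with 28, 28, 35, 28-day gaps.
Each is the final Wednesday of its month — 2000-05-31 is past the 28th, so '4th Wednesday' doesn't fit.
October 2000 ends with Wednesday 2000-10-25.

2000-10-25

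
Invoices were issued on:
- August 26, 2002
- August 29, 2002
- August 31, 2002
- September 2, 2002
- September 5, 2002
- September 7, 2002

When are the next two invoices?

September 9, 2002; September 12, 2002

The gap pattern 3, 2, 2, 3, 2 repeats every 3 events.
These are the Mondays, Thursdays and Saturdays of each week.
Next Monday: September 9, 2002.
The following Thursday is September 12, 2002.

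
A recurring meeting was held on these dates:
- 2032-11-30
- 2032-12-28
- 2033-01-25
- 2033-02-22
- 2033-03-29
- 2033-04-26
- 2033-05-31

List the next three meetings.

Every date is a Tuesday; gaps 28, 28, 28, 35, 28, 35 days.
Each is the last Tuesday of its month (at least one falls on the 29th or later, ruling out '4th Tuesday').
June 2033 ends with Tuesday 2033-06-28.
Last Tuesday of July 2033: 2033-07-26.
Last Tuesday of August 2033: 2033-08-30.

2033-06-28, 2033-07-26, 2033-08-30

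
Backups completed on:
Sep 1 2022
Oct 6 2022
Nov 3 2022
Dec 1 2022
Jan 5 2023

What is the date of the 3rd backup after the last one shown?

Apr 6 2023

Gaps: 35, 28, 28, 35 days — a mix of 28 and 35. Every date is a Thursday.
Each is the 1st Thursday of its month.
1st Thursday of February 2023: Feb 2 2023.
March 2023 — 1st Thursday is Mar 2 2023.
April 2023 — 1st Thursday is Apr 6 2023.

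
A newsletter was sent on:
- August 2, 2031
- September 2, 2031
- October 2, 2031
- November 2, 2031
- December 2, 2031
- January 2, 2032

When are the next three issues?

Gaps: 31, 30, 31, 30, 31 days — not constant. Every event is on the 2nd of the month.
Pattern: the 2nd of each month.
February 2032: February 2, 2032.
Next: March 2032 → March 2, 2032.
April 2032: April 2, 2032.

February 2, 2032; March 2, 2032; April 2, 2032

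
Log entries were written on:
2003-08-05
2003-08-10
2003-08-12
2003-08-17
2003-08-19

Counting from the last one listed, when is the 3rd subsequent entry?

2003-08-31

Gaps: 5, 2, 5, 2 days — not constant, but cyclic with period 2.
The events fall on every Tuesday and Sunday.
The following Sunday is 2003-08-24.
The following Tuesday is 2003-08-26.
Next Sunday: 2003-08-31.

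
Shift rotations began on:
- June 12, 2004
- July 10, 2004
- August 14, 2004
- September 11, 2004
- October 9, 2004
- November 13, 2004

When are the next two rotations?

December 11, 2004; January 8, 2005

These are Saturdays at 28- or 35-day spacing (28, 35, 28, 28, 35).
The pattern: 2nd Saturday of the month.
December 2004 — 2nd Saturday is December 11, 2004.
January 2005 — 2nd Saturday is January 8, 2005.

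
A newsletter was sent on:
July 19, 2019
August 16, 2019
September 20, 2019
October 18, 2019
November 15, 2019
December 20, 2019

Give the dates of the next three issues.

January 17, 2020; February 21, 2020; March 20, 2020

All dates are Fridays, 28, 35, 28, 28, 35 days apart.
Specifically, the 3rd Friday of each month.
January 2020 — 3rd Friday is January 17, 2020.
February 2020 — 3rd Friday is February 21, 2020.
3rd Friday of March 2020: March 20, 2020.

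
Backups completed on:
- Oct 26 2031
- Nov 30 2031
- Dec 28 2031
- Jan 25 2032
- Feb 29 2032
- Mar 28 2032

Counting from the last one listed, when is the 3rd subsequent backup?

These are Sundays with 35, 28, 28, 35, 28-day gaps.
Each is the final Sunday of its month — Nov 30 2031 is past the 28th, so '4th Sunday' doesn't fit.
Last Sunday of April 2032: Apr 25 2032.
Last Sunday of May 2032: May 30 2032.
June 2032 ends with Sunday Jun 27 2032.

Jun 27 2032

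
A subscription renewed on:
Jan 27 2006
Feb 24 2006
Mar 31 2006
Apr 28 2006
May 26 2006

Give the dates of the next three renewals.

Jun 30 2006, Jul 28 2006, Aug 25 2006

Every date is a Friday; gaps 28, 35, 28, 28 days.
Each is the last Friday of its month (at least one falls on the 29th or later, ruling out '4th Friday').
Last Friday of June 2006: Jun 30 2006.
July 2006 ends with Friday Jul 28 2006.
Last Friday of August 2006: Aug 25 2006.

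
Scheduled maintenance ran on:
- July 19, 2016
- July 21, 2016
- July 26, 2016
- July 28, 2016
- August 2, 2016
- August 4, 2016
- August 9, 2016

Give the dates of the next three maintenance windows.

August 11, 2016; August 16, 2016; August 18, 2016

Gaps: 2, 5, 2, 5, 2, 5 days — not constant, but cyclic with period 2.
The events fall on every Tuesday and Thursday.
Next Thursday: August 11, 2016.
Next Tuesday: August 16, 2016.
Next Thursday: August 18, 2016.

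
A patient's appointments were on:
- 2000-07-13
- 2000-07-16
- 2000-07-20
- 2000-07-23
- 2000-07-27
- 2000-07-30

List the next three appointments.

2000-08-03, 2000-08-06, 2000-08-10

Gaps: 3, 4, 3, 4, 3 days — not constant, but cyclic with period 2.
The events fall on every Thursday and Sunday.
The following Thursday is 2000-08-03.
Next Sunday: 2000-08-06.
Next Thursday: 2000-08-10.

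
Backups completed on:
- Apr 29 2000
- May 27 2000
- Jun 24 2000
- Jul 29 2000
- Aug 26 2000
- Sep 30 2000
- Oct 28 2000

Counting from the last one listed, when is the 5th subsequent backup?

All Saturdays; the gaps (28, 28, 35, 28, 35, 28) vary with month length.
This is the last Saturday of each month.
Last Saturday of November 2000: Nov 25 2000.
December 2000 ends with Saturday Dec 30 2000.
January 2001 ends with Saturday Jan 27 2001.
February 2001 ends with Saturday Feb 24 2001.
March 2001 ends with Saturday Mar 31 2001.

Mar 31 2001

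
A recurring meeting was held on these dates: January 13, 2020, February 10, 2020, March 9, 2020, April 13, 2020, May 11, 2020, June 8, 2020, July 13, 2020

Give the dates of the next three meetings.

Gaps: 28, 28, 35, 28, 28, 35 days — a mix of 28 and 35. Every date is a Monday.
Each is the 2nd Monday of its month.
August 2020 — 2nd Monday is August 10, 2020.
September 2020 — 2nd Monday is September 14, 2020.
October 2020 — 2nd Monday is October 12, 2020.

August 10, 2020; September 14, 2020; October 12, 2020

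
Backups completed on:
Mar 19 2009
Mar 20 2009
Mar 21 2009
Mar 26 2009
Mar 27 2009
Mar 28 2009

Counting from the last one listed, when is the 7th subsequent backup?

The gap pattern 1, 1, 5, 1, 1 repeats every 3 events.
These are the Thursdays, Fridays and Saturdays of each week.
Next Thursday: Apr 2 2009.
The following Friday is Apr 3 2009.
Next Saturday: Apr 4 2009.
Next Thursday: Apr 9 2009.
Next Friday: Apr 10 2009.
The following Saturday is Apr 11 2009.
The following Thursday is Apr 16 2009.

Apr 16 2009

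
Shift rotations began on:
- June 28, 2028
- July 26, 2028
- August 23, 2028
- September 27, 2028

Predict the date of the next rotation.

October 25, 2028

All dates are Wednesdays, 28, 28, 35 days apart.
Specifically, the 4th Wednesday of each month.
October 2028 — 4th Wednesday is October 25, 2028.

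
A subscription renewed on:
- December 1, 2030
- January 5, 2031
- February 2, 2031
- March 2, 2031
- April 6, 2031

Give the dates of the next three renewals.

May 4, 2031; June 1, 2031; July 6, 2031

These are Sundays at 28- or 35-day spacing (35, 28, 28, 35).
The pattern: 1st Sunday of the month.
1st Sunday of May 2031: May 4, 2031.
1st Sunday of June 2031: June 1, 2031.
July 2031 — 1st Sunday is July 6, 2031.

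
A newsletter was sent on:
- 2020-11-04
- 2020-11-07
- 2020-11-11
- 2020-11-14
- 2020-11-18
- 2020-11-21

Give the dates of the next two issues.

Every event lands on a Wednesday or Saturday (gaps cycle 3, 4, 3, 4, 3).
So the schedule is: every Wednesday and Saturday.
Next Wednesday: 2020-11-25.
Next Saturday: 2020-11-28.

2020-11-25, 2020-11-28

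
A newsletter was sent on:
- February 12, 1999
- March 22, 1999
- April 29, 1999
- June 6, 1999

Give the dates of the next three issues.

Every event comes 38 days after the last (38, 38, 38).
June 6, 1999 + 38 days = July 14, 1999.
July 14, 1999 + 38 days = August 21, 1999.
August 21, 1999 + 38 days = September 28, 1999.

July 14, 1999; August 21, 1999; September 28, 1999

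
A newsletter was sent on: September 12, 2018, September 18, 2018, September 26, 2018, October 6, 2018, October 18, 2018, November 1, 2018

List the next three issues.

Intervals are 6, 8, 10, 12, 14 days — an arithmetic progression with common difference 2.
Next gap: 16 days. November 1, 2018 + 16 days = November 17, 2018.
Next gap: 18 days. November 17, 2018 + 18 days = December 5, 2018.
Next gap: 20 days. December 5, 2018 + 20 days = December 25, 2018.

November 17, 2018; December 5, 2018; December 25, 2018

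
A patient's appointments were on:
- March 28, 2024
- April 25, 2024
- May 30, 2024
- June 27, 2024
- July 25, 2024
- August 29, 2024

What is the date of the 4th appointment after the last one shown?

All Thursdays; the gaps (28, 35, 28, 28, 35) vary with month length.
This is the last Thursday of each month.
September 2024 ends with Thursday September 26, 2024.
October 2024 ends with Thursday October 31, 2024.
November 2024 ends with Thursday November 28, 2024.
December 2024 ends with Thursday December 26, 2024.

December 26, 2024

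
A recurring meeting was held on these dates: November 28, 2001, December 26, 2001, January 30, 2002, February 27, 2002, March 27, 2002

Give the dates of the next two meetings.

These are Wednesdays with 28, 35, 28, 28-day gaps.
Each is the final Wednesday of its month — January 30, 2002 is past the 28th, so '4th Wednesday' doesn't fit.
April 2002 ends with Wednesday April 24, 2002.
May 2002 ends with Wednesday May 29, 2002.

April 24, 2002; May 29, 2002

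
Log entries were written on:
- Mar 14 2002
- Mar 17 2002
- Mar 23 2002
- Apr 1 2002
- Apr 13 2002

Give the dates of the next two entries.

Apr 28 2002, May 16 2002

Intervals are 3, 6, 9, 12 days — an arithmetic progression with common difference 3.
Next gap: 15 days. Apr 13 2002 + 15 days = Apr 28 2002.
Next gap: 18 days. Apr 28 2002 + 18 days = May 16 2002.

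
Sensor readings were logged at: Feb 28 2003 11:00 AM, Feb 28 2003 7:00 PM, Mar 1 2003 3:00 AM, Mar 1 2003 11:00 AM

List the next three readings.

Mar 1 2003 7:00 PM, Mar 2 2003 3:00 AM, Mar 2 2003 11:00 AM

The interval is a steady 8 hours (8, 8, 8).
Mar 1 2003 11:00 AM + 8 h = Mar 1 2003 7:00 PM.
Mar 1 2003 7:00 PM + 8 h = Mar 2 2003 3:00 AM.
Mar 2 2003 3:00 AM + 8 h = Mar 2 2003 11:00 AM.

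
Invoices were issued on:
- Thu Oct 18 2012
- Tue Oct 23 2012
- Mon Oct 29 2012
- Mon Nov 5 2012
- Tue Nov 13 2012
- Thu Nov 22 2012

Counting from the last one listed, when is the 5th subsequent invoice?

The spacing grows by 1 each time: 5, 6, 7, 8, 9 days.
Next gap: 10 days. Thu Nov 22 2012 + 10 days = Sun Dec 2 2012.
Next gap: 11 days. Sun Dec 2 2012 + 11 days = Thu Dec 13 2012.
Next gap: 12 days. Thu Dec 13 2012 + 12 days = Tue Dec 25 2012.
Next gap: 13 days. Tue Dec 25 2012 + 13 days = Mon Jan 7 2013.
Next gap: 14 days. Mon Jan 7 2013 + 14 days = Mon Jan 21 2013.

Mon Jan 21 2013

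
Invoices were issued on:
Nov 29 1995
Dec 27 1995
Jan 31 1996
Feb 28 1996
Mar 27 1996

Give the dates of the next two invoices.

All Wednesdays; the gaps (28, 35, 28, 28) vary with month length.
This is the last Wednesday of each month.
Last Wednesday of April 1996: Apr 24 1996.
Last Wednesday of May 1996: May 29 1996.

Apr 24 1996, May 29 1996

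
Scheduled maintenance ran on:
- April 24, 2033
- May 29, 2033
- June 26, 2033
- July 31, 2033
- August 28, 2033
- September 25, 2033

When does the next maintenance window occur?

All Sundays; the gaps (35, 28, 35, 28, 28) vary with month length.
This is the last Sunday of each month.
October 2033 ends with Sunday October 30, 2033.

October 30, 2033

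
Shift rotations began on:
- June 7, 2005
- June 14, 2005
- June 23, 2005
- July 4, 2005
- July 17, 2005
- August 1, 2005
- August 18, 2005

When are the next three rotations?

The spacing grows by 2 each time: 7, 9, 11, 13, 15, 17 days.
Next gap: 19 days. August 18, 2005 + 19 days = September 6, 2005.
Next gap: 21 days. September 6, 2005 + 21 days = September 27, 2005.
Next gap: 23 days. September 27, 2005 + 23 days = October 20, 2005.

September 6, 2005; September 27, 2005; October 20, 2005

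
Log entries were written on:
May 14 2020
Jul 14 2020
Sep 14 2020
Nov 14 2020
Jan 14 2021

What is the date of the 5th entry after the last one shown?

Gaps: 61, 62, 61, 61 days — not constant. Every event is on the 14th of the month.
Pattern: the 14th of every 2 months.
March 2021: Mar 14 2021.
Next: May 2021 → May 14 2021.
Next: July 2021 → Jul 14 2021.
Next: September 2021 → Sep 14 2021.
Next: November 2021 → Nov 14 2021.

Nov 14 2021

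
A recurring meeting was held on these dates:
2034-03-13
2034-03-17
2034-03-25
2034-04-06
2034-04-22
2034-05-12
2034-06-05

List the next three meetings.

2034-07-03, 2034-08-04, 2034-09-09

Intervals are 4, 8, 12, 16, 20, 24 days — an arithmetic progression with common difference 4.
Next gap: 28 days. 2034-06-05 + 28 days = 2034-07-03.
Next gap: 32 days. 2034-07-03 + 32 days = 2034-08-04.
Next gap: 36 days. 2034-08-04 + 36 days = 2034-09-09.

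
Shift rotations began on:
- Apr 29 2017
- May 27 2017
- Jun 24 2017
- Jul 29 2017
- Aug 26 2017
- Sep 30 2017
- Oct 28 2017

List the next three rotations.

All Saturdays; the gaps (28, 28, 35, 28, 35, 28) vary with month length.
This is the last Saturday of each month.
November 2017 ends with Saturday Nov 25 2017.
Last Saturday of December 2017: Dec 30 2017.
January 2018 ends with Saturday Jan 27 2018.

Nov 25 2017, Dec 30 2017, Jan 27 2018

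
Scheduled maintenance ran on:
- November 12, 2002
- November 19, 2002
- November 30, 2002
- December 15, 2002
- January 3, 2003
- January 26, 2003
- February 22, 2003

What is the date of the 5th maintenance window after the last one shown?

The spacing grows by 4 each time: 7, 11, 15, 19, 23, 27 days.
Next gap: 31 days. February 22, 2003 + 31 days = March 25, 2003.
Next gap: 35 days. March 25, 2003 + 35 days = April 29, 2003.
Next gap: 39 days. April 29, 2003 + 39 days = June 7, 2003.
Next gap: 43 days. June 7, 2003 + 43 days = July 20, 2003.
Next gap: 47 days. July 20, 2003 + 47 days = September 5, 2003.

September 5, 2003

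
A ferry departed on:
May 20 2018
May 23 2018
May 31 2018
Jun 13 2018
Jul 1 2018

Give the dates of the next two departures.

Gaps: 3, 8, 13, 18 days — each gap is 5 larger than the previous one.
Next gap: 23 days. Jul 1 2018 + 23 days = Jul 24 2018.
Next gap: 28 days. Jul 24 2018 + 28 days = Aug 21 2018.

Jul 24 2018, Aug 21 2018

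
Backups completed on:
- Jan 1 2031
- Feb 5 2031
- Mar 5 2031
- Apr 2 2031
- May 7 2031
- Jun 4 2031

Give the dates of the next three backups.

Jul 2 2031, Aug 6 2031, Sep 3 2031

All dates are Wednesdays, 35, 28, 28, 35, 28 days apart.
Specifically, the 1st Wednesday of each month.
July 2031 — 1st Wednesday is Jul 2 2031.
August 2031 — 1st Wednesday is Aug 6 2031.
September 2031 — 1st Wednesday is Sep 3 2031.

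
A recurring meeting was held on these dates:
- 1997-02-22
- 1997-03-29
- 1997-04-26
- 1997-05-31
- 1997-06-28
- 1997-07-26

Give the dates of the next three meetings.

These are Saturdays with 35, 28, 35, 28, 28-day gaps.
Each is the final Saturday of its month — 1997-03-29 is past the 28th, so '4th Saturday' doesn't fit.
August 1997 ends with Saturday 1997-08-30.
Last Saturday of September 1997: 1997-09-27.
October 1997 ends with Saturday 1997-10-25.

1997-08-30, 1997-09-27, 1997-10-25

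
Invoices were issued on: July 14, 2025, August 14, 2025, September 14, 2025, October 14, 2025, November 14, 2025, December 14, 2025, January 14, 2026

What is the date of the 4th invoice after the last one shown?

Each date is the 14th; the gaps (31, 31, 30, 31, 30, 31) track the month lengths.
The rule is the 14th of each month.
February 2026: February 14, 2026.
Next: March 2026 → March 14, 2026.
April 2026: April 14, 2026.
Next: May 2026 → May 14, 2026.

May 14, 2026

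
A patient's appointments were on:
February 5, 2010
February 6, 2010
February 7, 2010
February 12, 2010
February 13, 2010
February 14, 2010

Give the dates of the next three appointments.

Gaps: 1, 1, 5, 1, 1 days — not constant, but cyclic with period 3.
The events fall on every Friday, Saturday and Sunday.
Next Friday: February 19, 2010.
The following Saturday is February 20, 2010.
Next Sunday: February 21, 2010.

February 19, 2010; February 20, 2010; February 21, 2010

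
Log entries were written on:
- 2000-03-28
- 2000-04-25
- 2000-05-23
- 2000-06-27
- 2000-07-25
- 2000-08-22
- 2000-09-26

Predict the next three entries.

All dates are Tuesdays, 28, 28, 35, 28, 28, 35 days apart.
Specifically, the 4th Tuesday of each month.
October 2000 — 4th Tuesday is 2000-10-24.
November 2000 — 4th Tuesday is 2000-11-28.
4th Tuesday of December 2000: 2000-12-26.

2000-10-24, 2000-11-28, 2000-12-26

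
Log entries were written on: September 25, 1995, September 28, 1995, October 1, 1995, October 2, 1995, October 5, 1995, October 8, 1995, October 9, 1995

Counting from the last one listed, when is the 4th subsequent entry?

October 19, 1995

Gaps: 3, 3, 1, 3, 3, 1 days — not constant, but cyclic with period 3.
The events fall on every Monday, Thursday and Sunday.
The following Thursday is October 12, 1995.
Next Sunday: October 15, 1995.
The following Monday is October 16, 1995.
Next Thursday: October 19, 1995.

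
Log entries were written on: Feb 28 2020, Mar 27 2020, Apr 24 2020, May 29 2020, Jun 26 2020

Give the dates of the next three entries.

These are Fridays with 28, 28, 35, 28-day gaps.
Each is the final Friday of its month — May 29 2020 is past the 28th, so '4th Friday' doesn't fit.
July 2020 ends with Friday Jul 31 2020.
Last Friday of August 2020: Aug 28 2020.
September 2020 ends with Friday Sep 25 2020.

Jul 31 2020, Aug 28 2020, Sep 25 2020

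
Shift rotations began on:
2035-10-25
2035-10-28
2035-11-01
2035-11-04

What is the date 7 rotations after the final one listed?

The gap pattern 3, 4, 3 repeats every 2 events.
These are the Thursdays and Sundays of each week.
Next Thursday: 2035-11-08.
Next Sunday: 2035-11-11.
Next Thursday: 2035-11-15.
The following Sunday is 2035-11-18.
Next Thursday: 2035-11-22.
The following Sunday is 2035-11-25.
Next Thursday: 2035-11-29.

2035-11-29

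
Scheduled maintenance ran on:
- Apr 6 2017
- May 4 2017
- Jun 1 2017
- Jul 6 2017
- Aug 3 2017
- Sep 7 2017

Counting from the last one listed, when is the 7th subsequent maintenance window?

Apr 5 2018

These are Thursdays at 28- or 35-day spacing (28, 28, 35, 28, 35).
The pattern: 1st Thursday of the month.
1st Thursday of October 2017: Oct 5 2017.
November 2017 — 1st Thursday is Nov 2 2017.
December 2017 — 1st Thursday is Dec 7 2017.
January 2018 — 1st Thursday is Jan 4 2018.
1st Thursday of February 2018: Feb 1 2018.
March 2018 — 1st Thursday is Mar 1 2018.
1st Thursday of April 2018: Apr 5 2018.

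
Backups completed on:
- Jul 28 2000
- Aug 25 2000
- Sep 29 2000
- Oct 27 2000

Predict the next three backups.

All Fridays; the gaps (28, 35, 28) vary with month length.
This is the last Friday of each month.
Last Friday of November 2000: Nov 24 2000.
Last Friday of December 2000: Dec 29 2000.
January 2001 ends with Friday Jan 26 2001.

Nov 24 2000, Dec 29 2000, Jan 26 2001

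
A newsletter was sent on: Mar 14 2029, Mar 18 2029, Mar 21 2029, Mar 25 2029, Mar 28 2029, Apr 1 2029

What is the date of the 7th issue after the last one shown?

Gaps: 4, 3, 4, 3, 4 days — not constant, but cyclic with period 2.
The events fall on every Wednesday and Sunday.
Next Wednesday: Apr 4 2029.
Next Sunday: Apr 8 2029.
The following Wednesday is Apr 11 2029.
Next Sunday: Apr 15 2029.
The following Wednesday is Apr 18 2029.
Next Sunday: Apr 22 2029.
The following Wednesday is Apr 25 2029.

Apr 25 2029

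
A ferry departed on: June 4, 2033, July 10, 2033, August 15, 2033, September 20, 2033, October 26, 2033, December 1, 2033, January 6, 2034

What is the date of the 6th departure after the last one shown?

August 10, 2034

The spacing is 36, 36, 36, 36, 36, 36 days — always 36 days.
January 6, 2034 + 36 days = February 11, 2034.
February 11, 2034 + 36 days = March 19, 2034.
March 19, 2034 + 36 days = April 24, 2034.
April 24, 2034 + 36 days = May 30, 2034.
May 30, 2034 + 36 days = July 5, 2034.
July 5, 2034 + 36 days = August 10, 2034.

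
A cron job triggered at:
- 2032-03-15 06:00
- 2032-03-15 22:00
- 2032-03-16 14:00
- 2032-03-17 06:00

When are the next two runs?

The interval is a steady 16 hours (16, 16, 16).
2032-03-17 06:00 + 16 h = 2032-03-17 22:00.
2032-03-17 22:00 + 16 h = 2032-03-18 14:00.

2032-03-17 22:00, 2032-03-18 14:00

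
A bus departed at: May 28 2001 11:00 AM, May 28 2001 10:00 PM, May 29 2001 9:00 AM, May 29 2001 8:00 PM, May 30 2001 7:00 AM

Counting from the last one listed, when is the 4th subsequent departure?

Jun 1 2001 3:00 AM

Gaps: 11, 11, 11, 11 hours — each event is 11 hours after the previous one.
May 30 2001 7:00 AM + 11 h = May 30 2001 6:00 PM.
May 30 2001 6:00 PM + 11 h = May 31 2001 5:00 AM.
May 31 2001 5:00 AM + 11 h = May 31 2001 4:00 PM.
May 31 2001 4:00 PM + 11 h = Jun 1 2001 3:00 AM.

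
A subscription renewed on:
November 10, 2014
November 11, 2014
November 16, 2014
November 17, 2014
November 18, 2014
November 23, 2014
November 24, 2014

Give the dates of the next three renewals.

Gaps: 1, 5, 1, 1, 5, 1 days — not constant, but cyclic with period 3.
The events fall on every Monday, Tuesday and Sunday.
The following Tuesday is November 25, 2014.
Next Sunday: November 30, 2014.
The following Monday is December 1, 2014.

November 25, 2014; November 30, 2014; December 1, 2014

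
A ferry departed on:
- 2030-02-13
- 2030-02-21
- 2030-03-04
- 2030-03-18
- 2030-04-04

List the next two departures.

2030-04-24, 2030-05-17

Gaps: 8, 11, 14, 17 days — each gap is 3 larger than the previous one.
Next gap: 20 days. 2030-04-04 + 20 days = 2030-04-24.
Next gap: 23 days. 2030-04-24 + 23 days = 2030-05-17.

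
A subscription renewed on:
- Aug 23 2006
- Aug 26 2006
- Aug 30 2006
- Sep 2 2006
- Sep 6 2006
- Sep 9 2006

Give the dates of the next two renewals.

The gap pattern 3, 4, 3, 4, 3 repeats every 2 events.
These are the Wednesdays and Saturdays of each week.
Next Wednesday: Sep 13 2006.
The following Saturday is Sep 16 2006.

Sep 13 2006, Sep 16 2006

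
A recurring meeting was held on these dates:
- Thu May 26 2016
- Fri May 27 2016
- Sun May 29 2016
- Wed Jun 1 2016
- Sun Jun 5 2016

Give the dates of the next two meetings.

Intervals are 1, 2, 3, 4 days — an arithmetic progression with common difference 1.
Next gap: 5 days. Sun Jun 5 2016 + 5 days = Fri Jun 10 2016.
Next gap: 6 days. Fri Jun 10 2016 + 6 days = Thu Jun 16 2016.

Fri Jun 10 2016, Thu Jun 16 2016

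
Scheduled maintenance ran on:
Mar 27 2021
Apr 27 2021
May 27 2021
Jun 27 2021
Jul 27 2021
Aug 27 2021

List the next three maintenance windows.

Gaps: 31, 30, 31, 30, 31 days — not constant. Every event is on the 27th of the month.
Pattern: the 27th of each month.
September 2021: Sep 27 2021.
Next: October 2021 → Oct 27 2021.
Next: November 2021 → Nov 27 2021.

Sep 27 2021, Oct 27 2021, Nov 27 2021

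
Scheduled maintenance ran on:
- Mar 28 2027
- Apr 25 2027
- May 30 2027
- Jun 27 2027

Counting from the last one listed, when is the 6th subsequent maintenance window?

All Sundays; the gaps (28, 35, 28) vary with month length.
This is the last Sunday of each month.
Last Sunday of July 2027: Jul 25 2027.
Last Sunday of August 2027: Aug 29 2027.
September 2027 ends with Sunday Sep 26 2027.
Last Sunday of October 2027: Oct 31 2027.
November 2027 ends with Sunday Nov 28 2027.
Last Sunday of December 2027: Dec 26 2027.

Dec 26 2027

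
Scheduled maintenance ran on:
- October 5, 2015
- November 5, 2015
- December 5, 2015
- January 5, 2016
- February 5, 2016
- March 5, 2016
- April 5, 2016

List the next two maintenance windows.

May 5, 2016; June 5, 2016

Each date is the 5th; the gaps (31, 30, 31, 31, 29, 31) track the month lengths.
The rule is the 5th of each month.
May 2016: May 5, 2016.
Next: June 2016 → June 5, 2016.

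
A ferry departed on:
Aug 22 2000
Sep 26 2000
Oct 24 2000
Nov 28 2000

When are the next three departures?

Dec 26 2000, Jan 23 2001, Feb 27 2001

All dates are Tuesdays, 35, 28, 35 days apart.
Specifically, the 4th Tuesday of each month.
December 2000 — 4th Tuesday is Dec 26 2000.
4th Tuesday of January 2001: Jan 23 2001.
February 2001 — 4th Tuesday is Feb 27 2001.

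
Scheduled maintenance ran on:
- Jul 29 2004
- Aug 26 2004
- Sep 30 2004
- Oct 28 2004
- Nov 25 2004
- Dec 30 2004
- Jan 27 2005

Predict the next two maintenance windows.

Every date is a Thursday; gaps 28, 35, 28, 28, 35, 28 days.
Each is the last Thursday of its month (at least one falls on the 29th or later, ruling out '4th Thursday').
Last Thursday of February 2005: Feb 24 2005.
Last Thursday of March 2005: Mar 31 2005.

Feb 24 2005, Mar 31 2005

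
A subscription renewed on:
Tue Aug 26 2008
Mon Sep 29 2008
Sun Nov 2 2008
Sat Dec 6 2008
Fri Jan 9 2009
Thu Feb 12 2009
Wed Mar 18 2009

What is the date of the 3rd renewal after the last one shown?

Sun Jun 28 2009

Gaps between consecutive events: 34, 34, 34, 34, 34, 34 days — a constant 34-day interval.
Wed Mar 18 2009 + 34 days = Tue Apr 21 2009.
Tue Apr 21 2009 + 34 days = Mon May 25 2009.
Mon May 25 2009 + 34 days = Sun Jun 28 2009.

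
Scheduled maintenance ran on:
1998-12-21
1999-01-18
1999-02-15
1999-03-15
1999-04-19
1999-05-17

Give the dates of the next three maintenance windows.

All dates are Mondays, 28, 28, 28, 35, 28 days apart.
Specifically, the 3rd Monday of each month.
3rd Monday of June 1999: 1999-06-21.
July 1999 — 3rd Monday is 1999-07-19.
3rd Monday of August 1999: 1999-08-16.

1999-06-21, 1999-07-19, 1999-08-16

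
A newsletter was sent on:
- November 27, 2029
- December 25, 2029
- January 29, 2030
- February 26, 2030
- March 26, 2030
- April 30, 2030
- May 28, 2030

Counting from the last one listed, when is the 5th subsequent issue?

Every date is a Tuesday; gaps 28, 35, 28, 28, 35, 28 days.
Each is the last Tuesday of its month (at least one falls on the 29th or later, ruling out '4th Tuesday').
June 2030 ends with Tuesday June 25, 2030.
Last Tuesday of July 2030: July 30, 2030.
August 2030 ends with Tuesday August 27, 2030.
Last Tuesday of September 2030: September 24, 2030.
Last Tuesday of October 2030: October 29, 2030.

October 29, 2030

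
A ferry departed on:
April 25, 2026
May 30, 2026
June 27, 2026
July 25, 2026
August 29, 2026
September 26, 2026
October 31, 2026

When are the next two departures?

November 28, 2026; December 26, 2026

Every date is a Saturday; gaps 35, 28, 28, 35, 28, 35 days.
Each is the last Saturday of its month (at least one falls on the 29th or later, ruling out '4th Saturday').
November 2026 ends with Saturday November 28, 2026.
Last Saturday of December 2026: December 26, 2026.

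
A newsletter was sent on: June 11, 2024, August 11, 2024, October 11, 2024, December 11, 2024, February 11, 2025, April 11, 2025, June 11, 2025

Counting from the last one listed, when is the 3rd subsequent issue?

December 11, 2025

Gaps: 61, 61, 61, 62, 59, 61 days — not constant. Every event is on the 11th of the month.
Pattern: the 11th of every 2 months.
August 2025: August 11, 2025.
Next: October 2025 → October 11, 2025.
Next: December 2025 → December 11, 2025.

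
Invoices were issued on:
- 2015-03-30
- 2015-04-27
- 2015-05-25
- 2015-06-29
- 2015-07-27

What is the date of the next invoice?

2015-08-31

Every date is a Monday; gaps 28, 28, 35, 28 days.
Each is the last Monday of its month (at least one falls on the 29th or later, ruling out '4th Monday').
Last Monday of August 2015: 2015-08-31.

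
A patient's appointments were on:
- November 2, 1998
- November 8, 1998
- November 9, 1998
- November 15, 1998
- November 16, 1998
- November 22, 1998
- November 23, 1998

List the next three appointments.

November 29, 1998; November 30, 1998; December 6, 1998

Every event lands on a Monday or Sunday (gaps cycle 6, 1, 6, 1, 6, 1).
So the schedule is: every Monday and Sunday.
The following Sunday is November 29, 1998.
Next Monday: November 30, 1998.
The following Sunday is December 6, 1998.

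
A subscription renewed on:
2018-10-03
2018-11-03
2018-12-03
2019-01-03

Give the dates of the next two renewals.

Gaps: 31, 30, 31 days — not constant. Every event is on the 3rd of the month.
Pattern: the 3rd of each month.
February 2019: 2019-02-03.
Next: March 2019 → 2019-03-03.

2019-02-03, 2019-03-03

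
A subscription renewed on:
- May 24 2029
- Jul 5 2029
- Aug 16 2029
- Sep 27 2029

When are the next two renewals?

Nov 8 2029, Dec 20 2029

Every event comes 42 days after the last (42, 42, 42).
Sep 27 2029 + 42 days = Nov 8 2029.
Nov 8 2029 + 42 days = Dec 20 2029.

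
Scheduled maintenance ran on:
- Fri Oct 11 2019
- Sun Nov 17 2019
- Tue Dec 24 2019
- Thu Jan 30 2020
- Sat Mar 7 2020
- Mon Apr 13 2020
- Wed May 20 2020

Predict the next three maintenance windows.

Gaps between consecutive events: 37, 37, 37, 37, 37, 37 days — a constant 37-day interval.
Wed May 20 2020 + 37 days = Fri Jun 26 2020.
Fri Jun 26 2020 + 37 days = Sun Aug 2 2020.
Sun Aug 2 2020 + 37 days = Tue Sep 8 2020.

Fri Jun 26 2020, Sun Aug 2 2020, Tue Sep 8 2020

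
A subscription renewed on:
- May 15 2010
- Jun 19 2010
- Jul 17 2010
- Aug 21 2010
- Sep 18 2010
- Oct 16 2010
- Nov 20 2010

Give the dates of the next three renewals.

Gaps: 35, 28, 35, 28, 28, 35 days — a mix of 28 and 35. Every date is a Saturday.
Each is the 3rd Saturday of its month.
December 2010 — 3rd Saturday is Dec 18 2010.
January 2011 — 3rd Saturday is Jan 15 2011.
3rd Saturday of February 2011: Feb 19 2011.

Dec 18 2010, Jan 15 2011, Feb 19 2011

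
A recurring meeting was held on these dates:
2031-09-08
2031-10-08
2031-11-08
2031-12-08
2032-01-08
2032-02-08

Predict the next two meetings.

Each date is the 8th; the gaps (30, 31, 30, 31, 31) track the month lengths.
The rule is the 8th of each month.
Next: March 2032 → 2032-03-08.
Next: April 2032 → 2032-04-08.

2032-03-08, 2032-04-08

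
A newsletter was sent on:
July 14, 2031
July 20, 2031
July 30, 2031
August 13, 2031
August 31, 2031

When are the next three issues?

Intervals are 6, 10, 14, 18 days — an arithmetic progression with common difference 4.
Next gap: 22 days. August 31, 2031 + 22 days = September 22, 2031.
Next gap: 26 days. September 22, 2031 + 26 days = October 18, 2031.
Next gap: 30 days. October 18, 2031 + 30 days = November 17, 2031.

September 22, 2031; October 18, 2031; November 17, 2031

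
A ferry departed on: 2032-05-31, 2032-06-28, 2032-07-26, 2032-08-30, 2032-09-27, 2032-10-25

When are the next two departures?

These are Mondays with 28, 28, 35, 28, 28-day gaps.
Each is the final Monday of its month — 2032-05-31 is past the 28th, so '4th Monday' doesn't fit.
Last Monday of November 2032: 2032-11-29.
Last Monday of December 2032: 2032-12-27.

2032-11-29, 2032-12-27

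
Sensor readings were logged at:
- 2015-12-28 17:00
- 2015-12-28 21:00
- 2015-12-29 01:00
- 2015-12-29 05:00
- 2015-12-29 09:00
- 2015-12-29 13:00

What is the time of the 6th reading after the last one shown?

2015-12-30 13:00

Spacing: 4, 4, 4, 4, 4 h — constant 4 h.
2015-12-29 13:00 + 4 h = 2015-12-29 17:00.
2015-12-29 17:00 + 4 h = 2015-12-29 21:00.
2015-12-29 21:00 + 4 h = 2015-12-30 01:00.
2015-12-30 01:00 + 4 h = 2015-12-30 05:00.
2015-12-30 05:00 + 4 h = 2015-12-30 09:00.
2015-12-30 09:00 + 4 h = 2015-12-30 13:00.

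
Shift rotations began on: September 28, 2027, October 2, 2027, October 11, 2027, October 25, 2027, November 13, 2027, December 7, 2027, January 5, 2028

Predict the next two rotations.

The spacing grows by 5 each time: 4, 9, 14, 19, 24, 29 days.
Next gap: 34 days. January 5, 2028 + 34 days = February 8, 2028.
Next gap: 39 days. February 8, 2028 + 39 days = March 18, 2028.

February 8, 2028; March 18, 2028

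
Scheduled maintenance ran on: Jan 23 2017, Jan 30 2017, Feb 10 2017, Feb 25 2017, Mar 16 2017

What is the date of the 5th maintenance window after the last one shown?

Gaps: 7, 11, 15, 19 days — each gap is 4 larger than the previous one.
Next gap: 23 days. Mar 16 2017 + 23 days = Apr 8 2017.
Next gap: 27 days. Apr 8 2017 + 27 days = May 5 2017.
Next gap: 31 days. May 5 2017 + 31 days = Jun 5 2017.
Next gap: 35 days. Jun 5 2017 + 35 days = Jul 10 2017.
Next gap: 39 days. Jul 10 2017 + 39 days = Aug 18 2017.

Aug 18 2017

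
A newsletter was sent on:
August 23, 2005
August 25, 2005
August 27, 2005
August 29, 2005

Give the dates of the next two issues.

Gaps between consecutive events: 2, 2, 2 days — a constant 2-day interval.
August 29, 2005 + 2 days = August 31, 2005.
August 31, 2005 + 2 days = September 2, 2005.

August 31, 2005; September 2, 2005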